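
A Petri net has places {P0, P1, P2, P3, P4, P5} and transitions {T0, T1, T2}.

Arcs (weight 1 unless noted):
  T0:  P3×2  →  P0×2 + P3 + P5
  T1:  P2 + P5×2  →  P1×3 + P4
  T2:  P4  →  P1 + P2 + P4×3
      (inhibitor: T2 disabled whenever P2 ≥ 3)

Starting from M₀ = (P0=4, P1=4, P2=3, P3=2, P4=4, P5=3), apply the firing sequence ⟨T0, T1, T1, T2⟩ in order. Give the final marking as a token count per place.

(P0=6, P1=11, P2=2, P3=1, P4=8, P5=0)

step 1: fire T0:  (P0=4, P1=4, P2=3, P3=2, P4=4, P5=3) → (P0=6, P1=4, P2=3, P3=1, P4=4, P5=4)
step 2: fire T1:  (P0=6, P1=4, P2=3, P3=1, P4=4, P5=4) → (P0=6, P1=7, P2=2, P3=1, P4=5, P5=2)
step 3: fire T1:  (P0=6, P1=7, P2=2, P3=1, P4=5, P5=2) → (P0=6, P1=10, P2=1, P3=1, P4=6, P5=0)
step 4: fire T2:  (P0=6, P1=10, P2=1, P3=1, P4=6, P5=0) → (P0=6, P1=11, P2=2, P3=1, P4=8, P5=0)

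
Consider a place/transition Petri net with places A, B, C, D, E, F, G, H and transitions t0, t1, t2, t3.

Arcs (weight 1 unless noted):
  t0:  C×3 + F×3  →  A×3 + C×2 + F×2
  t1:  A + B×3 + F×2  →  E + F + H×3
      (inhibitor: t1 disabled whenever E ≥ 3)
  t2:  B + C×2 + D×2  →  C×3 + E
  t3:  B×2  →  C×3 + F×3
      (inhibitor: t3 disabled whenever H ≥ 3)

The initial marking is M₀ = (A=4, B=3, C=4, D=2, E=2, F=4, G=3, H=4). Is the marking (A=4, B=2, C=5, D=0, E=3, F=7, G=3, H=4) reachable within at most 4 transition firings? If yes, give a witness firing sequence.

NO — not reachable within 4 firings

depth 0: 1 marking
depth 1: 4 markings reached so far
depth 2: 7 markings reached so far
depth 3: 9 markings reached so far
depth 4: 9 markings reached so far
(frontier empty at depth 4; search complete)
target is not among the 9 markings reachable within 4 steps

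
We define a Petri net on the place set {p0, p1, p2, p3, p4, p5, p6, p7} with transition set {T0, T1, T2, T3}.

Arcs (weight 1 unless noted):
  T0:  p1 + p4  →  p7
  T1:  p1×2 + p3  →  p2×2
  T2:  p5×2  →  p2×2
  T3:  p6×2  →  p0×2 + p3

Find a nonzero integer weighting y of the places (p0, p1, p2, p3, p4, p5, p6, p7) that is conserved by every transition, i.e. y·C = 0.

y = (p0:1, p1:1, p2:0, p3:-2, p4:-1, p5:0, p6:0, p7:0)

Incidence matrix C (rows=places, cols=transitions):
       T0   T1   T2   T3
   p0   0    0    0    2
   p1  -1   -2    0    0
   p2   0    2    2    0
   p3   0   -1    0    1
   p4  -1    0    0    0
   p5   0    0   -2    0
   p6   0    0    0   -2
   p7   1    0    0    0

Candidate y = [1, 1, 0, -2, -1, 0, 0, 0]; check y·C column-wise:
  col T0: 1·0 + 1·-1 + -2·0 + -1·-1 + 0·1 = 0
  col T1: 1·0 + 1·-2 + 0·2 + -2·-1 + -1·0 = 0
  col T2: 1·0 + 1·0 + 0·2 + -2·0 + -1·0 + 0·-2 = 0
  col T3: 1·2 + 1·0 + -2·1 + -1·0 + 0·-2 = 0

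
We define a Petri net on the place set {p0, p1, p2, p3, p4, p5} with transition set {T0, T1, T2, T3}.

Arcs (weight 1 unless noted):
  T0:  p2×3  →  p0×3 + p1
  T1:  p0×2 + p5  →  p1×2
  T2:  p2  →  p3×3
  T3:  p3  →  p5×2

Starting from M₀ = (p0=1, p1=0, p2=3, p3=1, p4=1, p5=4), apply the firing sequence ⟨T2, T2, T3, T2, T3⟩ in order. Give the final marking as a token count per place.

(p0=1, p1=0, p2=0, p3=8, p4=1, p5=8)

step 1: fire T2:  (p0=1, p1=0, p2=3, p3=1, p4=1, p5=4) → (p0=1, p1=0, p2=2, p3=4, p4=1, p5=4)
step 2: fire T2:  (p0=1, p1=0, p2=2, p3=4, p4=1, p5=4) → (p0=1, p1=0, p2=1, p3=7, p4=1, p5=4)
step 3: fire T3:  (p0=1, p1=0, p2=1, p3=7, p4=1, p5=4) → (p0=1, p1=0, p2=1, p3=6, p4=1, p5=6)
step 4: fire T2:  (p0=1, p1=0, p2=1, p3=6, p4=1, p5=6) → (p0=1, p1=0, p2=0, p3=9, p4=1, p5=6)
step 5: fire T3:  (p0=1, p1=0, p2=0, p3=9, p4=1, p5=6) → (p0=1, p1=0, p2=0, p3=8, p4=1, p5=8)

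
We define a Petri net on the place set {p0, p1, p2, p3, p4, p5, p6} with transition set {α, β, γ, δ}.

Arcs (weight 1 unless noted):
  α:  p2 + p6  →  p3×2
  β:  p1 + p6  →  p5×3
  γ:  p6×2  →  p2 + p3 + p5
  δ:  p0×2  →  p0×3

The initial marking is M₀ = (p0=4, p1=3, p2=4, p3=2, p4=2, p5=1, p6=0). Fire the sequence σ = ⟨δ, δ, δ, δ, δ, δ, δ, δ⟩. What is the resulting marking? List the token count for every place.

(p0=12, p1=3, p2=4, p3=2, p4=2, p5=1, p6=0)

step 1: fire δ:  (p0=4, p1=3, p2=4, p3=2, p4=2, p5=1, p6=0) → (p0=5, p1=3, p2=4, p3=2, p4=2, p5=1, p6=0)
step 2: fire δ:  (p0=5, p1=3, p2=4, p3=2, p4=2, p5=1, p6=0) → (p0=6, p1=3, p2=4, p3=2, p4=2, p5=1, p6=0)
step 3: fire δ:  (p0=6, p1=3, p2=4, p3=2, p4=2, p5=1, p6=0) → (p0=7, p1=3, p2=4, p3=2, p4=2, p5=1, p6=0)
step 4: fire δ:  (p0=7, p1=3, p2=4, p3=2, p4=2, p5=1, p6=0) → (p0=8, p1=3, p2=4, p3=2, p4=2, p5=1, p6=0)
step 5: fire δ:  (p0=8, p1=3, p2=4, p3=2, p4=2, p5=1, p6=0) → (p0=9, p1=3, p2=4, p3=2, p4=2, p5=1, p6=0)
step 6: fire δ:  (p0=9, p1=3, p2=4, p3=2, p4=2, p5=1, p6=0) → (p0=10, p1=3, p2=4, p3=2, p4=2, p5=1, p6=0)
step 7: fire δ:  (p0=10, p1=3, p2=4, p3=2, p4=2, p5=1, p6=0) → (p0=11, p1=3, p2=4, p3=2, p4=2, p5=1, p6=0)
step 8: fire δ:  (p0=11, p1=3, p2=4, p3=2, p4=2, p5=1, p6=0) → (p0=12, p1=3, p2=4, p3=2, p4=2, p5=1, p6=0)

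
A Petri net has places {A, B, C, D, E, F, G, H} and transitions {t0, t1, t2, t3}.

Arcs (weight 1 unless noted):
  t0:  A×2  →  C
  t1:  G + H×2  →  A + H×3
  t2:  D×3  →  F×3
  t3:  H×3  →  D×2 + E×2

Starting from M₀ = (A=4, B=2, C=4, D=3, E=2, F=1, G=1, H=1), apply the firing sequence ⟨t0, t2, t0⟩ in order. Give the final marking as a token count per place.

step 1: fire t0:  (A=4, B=2, C=4, D=3, E=2, F=1, G=1, H=1) → (A=2, B=2, C=5, D=3, E=2, F=1, G=1, H=1)
step 2: fire t2:  (A=2, B=2, C=5, D=3, E=2, F=1, G=1, H=1) → (A=2, B=2, C=5, D=0, E=2, F=4, G=1, H=1)
step 3: fire t0:  (A=2, B=2, C=5, D=0, E=2, F=4, G=1, H=1) → (A=0, B=2, C=6, D=0, E=2, F=4, G=1, H=1)

(A=0, B=2, C=6, D=0, E=2, F=4, G=1, H=1)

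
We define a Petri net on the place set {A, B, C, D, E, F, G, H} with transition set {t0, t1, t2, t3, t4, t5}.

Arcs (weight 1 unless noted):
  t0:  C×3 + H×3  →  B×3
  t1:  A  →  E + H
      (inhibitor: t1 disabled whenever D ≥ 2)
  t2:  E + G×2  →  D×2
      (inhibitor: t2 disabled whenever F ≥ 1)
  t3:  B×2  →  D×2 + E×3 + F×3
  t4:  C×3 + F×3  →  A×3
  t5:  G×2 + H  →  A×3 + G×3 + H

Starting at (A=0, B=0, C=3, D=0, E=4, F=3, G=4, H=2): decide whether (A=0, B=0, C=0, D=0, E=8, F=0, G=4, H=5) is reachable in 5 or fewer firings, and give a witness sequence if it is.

depth 0: 1 marking
depth 1: 3 markings reached so far
depth 2: 8 markings reached so far
depth 3: 18 markings reached so far
depth 4: 34 markings reached so far
depth 5: 54 markings reached so far
target is not among the 54 markings reachable within 5 steps

NO — not reachable within 5 firings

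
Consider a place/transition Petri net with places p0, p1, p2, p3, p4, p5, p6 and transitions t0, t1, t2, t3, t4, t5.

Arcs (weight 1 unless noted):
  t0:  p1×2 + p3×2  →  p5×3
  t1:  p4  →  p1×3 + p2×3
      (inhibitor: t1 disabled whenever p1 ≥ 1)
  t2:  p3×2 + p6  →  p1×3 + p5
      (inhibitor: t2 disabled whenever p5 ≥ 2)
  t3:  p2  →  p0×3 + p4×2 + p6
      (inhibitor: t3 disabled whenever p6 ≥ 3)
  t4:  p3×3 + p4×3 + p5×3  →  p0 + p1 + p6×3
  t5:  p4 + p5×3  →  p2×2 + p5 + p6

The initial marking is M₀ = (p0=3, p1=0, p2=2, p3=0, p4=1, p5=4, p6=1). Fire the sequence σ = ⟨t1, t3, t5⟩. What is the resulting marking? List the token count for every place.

step 1: fire t1:  (p0=3, p1=0, p2=2, p3=0, p4=1, p5=4, p6=1) → (p0=3, p1=3, p2=5, p3=0, p4=0, p5=4, p6=1)
step 2: fire t3:  (p0=3, p1=3, p2=5, p3=0, p4=0, p5=4, p6=1) → (p0=6, p1=3, p2=4, p3=0, p4=2, p5=4, p6=2)
step 3: fire t5:  (p0=6, p1=3, p2=4, p3=0, p4=2, p5=4, p6=2) → (p0=6, p1=3, p2=6, p3=0, p4=1, p5=2, p6=3)

(p0=6, p1=3, p2=6, p3=0, p4=1, p5=2, p6=3)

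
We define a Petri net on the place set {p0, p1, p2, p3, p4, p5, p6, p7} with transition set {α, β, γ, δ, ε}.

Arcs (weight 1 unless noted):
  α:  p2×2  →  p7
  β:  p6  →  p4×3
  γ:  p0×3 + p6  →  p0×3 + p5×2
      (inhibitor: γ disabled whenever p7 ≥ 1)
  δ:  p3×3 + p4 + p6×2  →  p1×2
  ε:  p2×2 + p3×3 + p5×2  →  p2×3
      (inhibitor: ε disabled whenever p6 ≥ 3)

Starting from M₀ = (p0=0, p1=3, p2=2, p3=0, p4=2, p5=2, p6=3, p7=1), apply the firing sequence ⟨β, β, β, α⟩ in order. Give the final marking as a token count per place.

(p0=0, p1=3, p2=0, p3=0, p4=11, p5=2, p6=0, p7=2)

step 1: fire β:  (p0=0, p1=3, p2=2, p3=0, p4=2, p5=2, p6=3, p7=1) → (p0=0, p1=3, p2=2, p3=0, p4=5, p5=2, p6=2, p7=1)
step 2: fire β:  (p0=0, p1=3, p2=2, p3=0, p4=5, p5=2, p6=2, p7=1) → (p0=0, p1=3, p2=2, p3=0, p4=8, p5=2, p6=1, p7=1)
step 3: fire β:  (p0=0, p1=3, p2=2, p3=0, p4=8, p5=2, p6=1, p7=1) → (p0=0, p1=3, p2=2, p3=0, p4=11, p5=2, p6=0, p7=1)
step 4: fire α:  (p0=0, p1=3, p2=2, p3=0, p4=11, p5=2, p6=0, p7=1) → (p0=0, p1=3, p2=0, p3=0, p4=11, p5=2, p6=0, p7=2)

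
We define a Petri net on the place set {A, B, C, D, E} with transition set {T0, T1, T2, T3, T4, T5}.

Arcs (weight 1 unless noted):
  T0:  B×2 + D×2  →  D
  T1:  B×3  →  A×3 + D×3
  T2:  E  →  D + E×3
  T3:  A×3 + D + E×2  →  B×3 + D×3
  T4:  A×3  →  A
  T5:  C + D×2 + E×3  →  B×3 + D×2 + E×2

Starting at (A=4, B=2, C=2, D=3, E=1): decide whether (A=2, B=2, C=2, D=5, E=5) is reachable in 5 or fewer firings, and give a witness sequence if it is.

YES — reachable via ⟨T2, T2, T4⟩ (3 firings)

step 1: fire T2:  (A=4, B=2, C=2, D=3, E=1) → (A=4, B=2, C=2, D=4, E=3)
step 2: fire T2:  (A=4, B=2, C=2, D=4, E=3) → (A=4, B=2, C=2, D=5, E=5)
step 3: fire T4:  (A=4, B=2, C=2, D=5, E=5) → (A=2, B=2, C=2, D=5, E=5)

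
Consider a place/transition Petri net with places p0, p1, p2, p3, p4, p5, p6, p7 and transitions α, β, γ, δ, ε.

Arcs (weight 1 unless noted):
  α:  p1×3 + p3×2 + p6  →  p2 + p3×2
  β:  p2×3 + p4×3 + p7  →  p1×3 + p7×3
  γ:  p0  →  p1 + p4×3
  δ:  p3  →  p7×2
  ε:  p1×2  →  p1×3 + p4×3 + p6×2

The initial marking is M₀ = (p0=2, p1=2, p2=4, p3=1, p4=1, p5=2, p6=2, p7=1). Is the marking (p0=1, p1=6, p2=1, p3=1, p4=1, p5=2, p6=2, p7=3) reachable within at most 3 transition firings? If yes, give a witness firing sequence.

step 1: fire γ:  (p0=2, p1=2, p2=4, p3=1, p4=1, p5=2, p6=2, p7=1) → (p0=1, p1=3, p2=4, p3=1, p4=4, p5=2, p6=2, p7=1)
step 2: fire β:  (p0=1, p1=3, p2=4, p3=1, p4=4, p5=2, p6=2, p7=1) → (p0=1, p1=6, p2=1, p3=1, p4=1, p5=2, p6=2, p7=3)

YES — reachable via ⟨γ, β⟩ (2 firings)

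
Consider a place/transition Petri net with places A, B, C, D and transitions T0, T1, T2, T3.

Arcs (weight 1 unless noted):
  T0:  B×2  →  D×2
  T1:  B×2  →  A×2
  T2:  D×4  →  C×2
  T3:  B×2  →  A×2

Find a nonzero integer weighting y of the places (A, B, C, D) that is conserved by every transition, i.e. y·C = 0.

Incidence matrix C (rows=places, cols=transitions):
       T0   T1   T2   T3
    A   0    2    0    2
    B  -2   -2    0   -2
    C   0    0    2    0
    D   2    0   -4    0

Candidate y = [1, 1, 2, 1]; check y·C column-wise:
  col T0: 1·0 + 1·-2 + 2·0 + 1·2 = 0
  col T1: 1·2 + 1·-2 + 2·0 + 1·0 = 0
  col T2: 1·0 + 1·0 + 2·2 + 1·-4 = 0
  col T3: 1·2 + 1·-2 + 2·0 + 1·0 = 0

y = (A:1, B:1, C:2, D:1)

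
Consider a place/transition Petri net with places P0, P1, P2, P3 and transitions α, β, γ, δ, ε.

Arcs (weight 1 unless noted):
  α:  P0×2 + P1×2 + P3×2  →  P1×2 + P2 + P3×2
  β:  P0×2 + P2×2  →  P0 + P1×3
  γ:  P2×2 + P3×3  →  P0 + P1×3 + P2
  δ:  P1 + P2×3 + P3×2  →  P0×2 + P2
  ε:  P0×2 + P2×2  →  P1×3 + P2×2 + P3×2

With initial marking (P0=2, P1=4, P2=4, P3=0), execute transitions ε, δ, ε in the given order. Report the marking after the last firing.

step 1: fire ε:  (P0=2, P1=4, P2=4, P3=0) → (P0=0, P1=7, P2=4, P3=2)
step 2: fire δ:  (P0=0, P1=7, P2=4, P3=2) → (P0=2, P1=6, P2=2, P3=0)
step 3: fire ε:  (P0=2, P1=6, P2=2, P3=0) → (P0=0, P1=9, P2=2, P3=2)

(P0=0, P1=9, P2=2, P3=2)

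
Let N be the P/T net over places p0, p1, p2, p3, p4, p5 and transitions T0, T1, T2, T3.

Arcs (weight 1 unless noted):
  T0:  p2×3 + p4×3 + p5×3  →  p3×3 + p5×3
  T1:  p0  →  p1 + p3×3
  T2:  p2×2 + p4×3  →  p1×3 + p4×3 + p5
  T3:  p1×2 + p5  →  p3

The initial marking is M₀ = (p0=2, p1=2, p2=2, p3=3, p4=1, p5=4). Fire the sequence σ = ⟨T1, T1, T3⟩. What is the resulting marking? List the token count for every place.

step 1: fire T1:  (p0=2, p1=2, p2=2, p3=3, p4=1, p5=4) → (p0=1, p1=3, p2=2, p3=6, p4=1, p5=4)
step 2: fire T1:  (p0=1, p1=3, p2=2, p3=6, p4=1, p5=4) → (p0=0, p1=4, p2=2, p3=9, p4=1, p5=4)
step 3: fire T3:  (p0=0, p1=4, p2=2, p3=9, p4=1, p5=4) → (p0=0, p1=2, p2=2, p3=10, p4=1, p5=3)

(p0=0, p1=2, p2=2, p3=10, p4=1, p5=3)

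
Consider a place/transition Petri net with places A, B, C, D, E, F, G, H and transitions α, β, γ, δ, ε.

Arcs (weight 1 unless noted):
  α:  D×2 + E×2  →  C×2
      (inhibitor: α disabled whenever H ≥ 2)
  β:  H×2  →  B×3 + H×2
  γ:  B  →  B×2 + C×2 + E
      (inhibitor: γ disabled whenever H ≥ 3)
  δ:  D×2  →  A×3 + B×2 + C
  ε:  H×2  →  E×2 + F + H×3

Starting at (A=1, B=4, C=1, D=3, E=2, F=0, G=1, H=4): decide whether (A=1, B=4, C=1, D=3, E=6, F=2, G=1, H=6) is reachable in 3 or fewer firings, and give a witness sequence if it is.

YES — reachable via ⟨ε, ε⟩ (2 firings)

step 1: fire ε:  (A=1, B=4, C=1, D=3, E=2, F=0, G=1, H=4) → (A=1, B=4, C=1, D=3, E=4, F=1, G=1, H=5)
step 2: fire ε:  (A=1, B=4, C=1, D=3, E=4, F=1, G=1, H=5) → (A=1, B=4, C=1, D=3, E=6, F=2, G=1, H=6)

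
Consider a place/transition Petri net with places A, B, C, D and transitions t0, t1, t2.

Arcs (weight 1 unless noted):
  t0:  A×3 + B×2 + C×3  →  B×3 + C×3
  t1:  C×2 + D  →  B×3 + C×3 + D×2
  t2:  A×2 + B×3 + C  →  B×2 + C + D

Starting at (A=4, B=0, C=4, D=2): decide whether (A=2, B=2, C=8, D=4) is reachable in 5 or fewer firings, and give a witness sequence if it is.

depth 0: 1 marking
depth 1: 2 markings reached so far
depth 2: 5 markings reached so far
depth 3: 8 markings reached so far
depth 4: 12 markings reached so far
depth 5: 16 markings reached so far
target is not among the 16 markings reachable within 5 steps

NO — not reachable within 5 firings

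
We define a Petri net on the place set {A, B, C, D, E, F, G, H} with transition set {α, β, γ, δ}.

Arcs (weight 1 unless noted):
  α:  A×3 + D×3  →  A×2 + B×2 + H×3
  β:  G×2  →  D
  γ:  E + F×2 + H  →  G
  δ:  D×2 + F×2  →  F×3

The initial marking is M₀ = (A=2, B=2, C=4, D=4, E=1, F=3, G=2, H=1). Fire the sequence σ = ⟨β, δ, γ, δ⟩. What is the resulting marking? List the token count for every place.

(A=2, B=2, C=4, D=1, E=0, F=3, G=1, H=0)

step 1: fire β:  (A=2, B=2, C=4, D=4, E=1, F=3, G=2, H=1) → (A=2, B=2, C=4, D=5, E=1, F=3, G=0, H=1)
step 2: fire δ:  (A=2, B=2, C=4, D=5, E=1, F=3, G=0, H=1) → (A=2, B=2, C=4, D=3, E=1, F=4, G=0, H=1)
step 3: fire γ:  (A=2, B=2, C=4, D=3, E=1, F=4, G=0, H=1) → (A=2, B=2, C=4, D=3, E=0, F=2, G=1, H=0)
step 4: fire δ:  (A=2, B=2, C=4, D=3, E=0, F=2, G=1, H=0) → (A=2, B=2, C=4, D=1, E=0, F=3, G=1, H=0)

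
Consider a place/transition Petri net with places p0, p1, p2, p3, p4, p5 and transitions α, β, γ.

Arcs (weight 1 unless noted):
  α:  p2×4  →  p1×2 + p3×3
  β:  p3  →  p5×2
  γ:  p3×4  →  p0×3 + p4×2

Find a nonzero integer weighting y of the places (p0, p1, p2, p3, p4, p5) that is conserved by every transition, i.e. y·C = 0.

y = (p0:0, p1:2, p2:1, p3:0, p4:0, p5:0)

Incidence matrix C (rows=places, cols=transitions):
        α    β    γ
   p0   0    0    3
   p1   2    0    0
   p2  -4    0    0
   p3   3   -1   -4
   p4   0    0    2
   p5   0    2    0

Candidate y = [0, 2, 1, 0, 0, 0]; check y·C column-wise:
  col α: 2·2 + 1·-4 + 0·3 = 0
  col β: 2·0 + 1·0 + 0·-1 + 0·2 = 0
  col γ: 0·3 + 2·0 + 1·0 + 0·-4 + 0·2 = 0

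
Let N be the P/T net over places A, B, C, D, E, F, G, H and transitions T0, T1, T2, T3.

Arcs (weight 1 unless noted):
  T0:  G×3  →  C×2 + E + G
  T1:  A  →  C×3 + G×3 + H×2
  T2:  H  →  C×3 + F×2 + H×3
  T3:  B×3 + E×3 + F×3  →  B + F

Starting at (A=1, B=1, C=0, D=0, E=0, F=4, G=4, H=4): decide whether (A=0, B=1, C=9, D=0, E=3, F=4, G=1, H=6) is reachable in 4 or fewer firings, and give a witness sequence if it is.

step 1: fire T0:  (A=1, B=1, C=0, D=0, E=0, F=4, G=4, H=4) → (A=1, B=1, C=2, D=0, E=1, F=4, G=2, H=4)
step 2: fire T1:  (A=1, B=1, C=2, D=0, E=1, F=4, G=2, H=4) → (A=0, B=1, C=5, D=0, E=1, F=4, G=5, H=6)
step 3: fire T0:  (A=0, B=1, C=5, D=0, E=1, F=4, G=5, H=6) → (A=0, B=1, C=7, D=0, E=2, F=4, G=3, H=6)
step 4: fire T0:  (A=0, B=1, C=7, D=0, E=2, F=4, G=3, H=6) → (A=0, B=1, C=9, D=0, E=3, F=4, G=1, H=6)

YES — reachable via ⟨T0, T1, T0, T0⟩ (4 firings)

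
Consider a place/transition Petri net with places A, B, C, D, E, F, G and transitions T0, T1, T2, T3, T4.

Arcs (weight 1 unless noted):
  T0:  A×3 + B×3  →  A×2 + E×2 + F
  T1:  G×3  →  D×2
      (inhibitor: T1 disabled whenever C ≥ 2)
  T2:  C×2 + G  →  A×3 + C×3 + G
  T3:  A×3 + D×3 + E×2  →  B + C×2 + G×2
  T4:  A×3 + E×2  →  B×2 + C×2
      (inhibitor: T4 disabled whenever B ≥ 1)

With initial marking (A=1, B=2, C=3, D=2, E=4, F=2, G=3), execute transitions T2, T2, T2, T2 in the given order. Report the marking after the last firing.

step 1: fire T2:  (A=1, B=2, C=3, D=2, E=4, F=2, G=3) → (A=4, B=2, C=4, D=2, E=4, F=2, G=3)
step 2: fire T2:  (A=4, B=2, C=4, D=2, E=4, F=2, G=3) → (A=7, B=2, C=5, D=2, E=4, F=2, G=3)
step 3: fire T2:  (A=7, B=2, C=5, D=2, E=4, F=2, G=3) → (A=10, B=2, C=6, D=2, E=4, F=2, G=3)
step 4: fire T2:  (A=10, B=2, C=6, D=2, E=4, F=2, G=3) → (A=13, B=2, C=7, D=2, E=4, F=2, G=3)

(A=13, B=2, C=7, D=2, E=4, F=2, G=3)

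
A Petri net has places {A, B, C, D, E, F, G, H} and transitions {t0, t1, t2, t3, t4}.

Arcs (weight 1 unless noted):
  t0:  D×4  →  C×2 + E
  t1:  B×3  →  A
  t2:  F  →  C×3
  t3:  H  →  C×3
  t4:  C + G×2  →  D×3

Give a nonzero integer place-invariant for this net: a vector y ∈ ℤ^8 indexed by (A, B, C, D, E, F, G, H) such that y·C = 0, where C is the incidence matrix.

y = (A:3, B:1, C:0, D:0, E:0, F:0, G:0, H:0)

Incidence matrix C (rows=places, cols=transitions):
       t0   t1   t2   t3   t4
    A   0    1    0    0    0
    B   0   -3    0    0    0
    C   2    0    3    3   -1
    D  -4    0    0    0    3
    E   1    0    0    0    0
    F   0    0   -1    0    0
    G   0    0    0    0   -2
    H   0    0    0   -1    0

Candidate y = [3, 1, 0, 0, 0, 0, 0, 0]; check y·C column-wise:
  col t0: 3·0 + 1·0 + 0·2 + 0·-4 + 0·1 = 0
  col t1: 3·1 + 1·-3 = 0
  col t2: 3·0 + 1·0 + 0·3 + 0·-1 = 0
  col t3: 3·0 + 1·0 + 0·3 + 0·-1 = 0
  col t4: 3·0 + 1·0 + 0·-1 + 0·3 + 0·-2 = 0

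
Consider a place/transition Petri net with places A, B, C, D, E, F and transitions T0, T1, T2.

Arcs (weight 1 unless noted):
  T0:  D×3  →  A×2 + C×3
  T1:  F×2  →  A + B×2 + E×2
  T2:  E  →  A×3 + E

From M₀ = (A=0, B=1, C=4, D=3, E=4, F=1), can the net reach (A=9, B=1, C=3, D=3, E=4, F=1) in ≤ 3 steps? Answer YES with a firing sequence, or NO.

depth 0: 1 marking
depth 1: 3 markings reached so far
depth 2: 5 markings reached so far
depth 3: 7 markings reached so far
target is not among the 7 markings reachable within 3 steps

NO — not reachable within 3 firings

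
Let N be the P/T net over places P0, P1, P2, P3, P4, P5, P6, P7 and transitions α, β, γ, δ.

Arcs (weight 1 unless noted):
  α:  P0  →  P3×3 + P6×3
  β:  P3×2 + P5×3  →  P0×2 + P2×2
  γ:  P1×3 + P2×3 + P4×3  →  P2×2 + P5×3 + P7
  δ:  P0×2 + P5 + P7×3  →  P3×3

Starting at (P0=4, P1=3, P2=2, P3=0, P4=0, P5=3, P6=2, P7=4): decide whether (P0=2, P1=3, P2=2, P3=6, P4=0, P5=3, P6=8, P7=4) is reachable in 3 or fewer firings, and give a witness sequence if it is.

YES — reachable via ⟨α, α⟩ (2 firings)

step 1: fire α:  (P0=4, P1=3, P2=2, P3=0, P4=0, P5=3, P6=2, P7=4) → (P0=3, P1=3, P2=2, P3=3, P4=0, P5=3, P6=5, P7=4)
step 2: fire α:  (P0=3, P1=3, P2=2, P3=3, P4=0, P5=3, P6=5, P7=4) → (P0=2, P1=3, P2=2, P3=6, P4=0, P5=3, P6=8, P7=4)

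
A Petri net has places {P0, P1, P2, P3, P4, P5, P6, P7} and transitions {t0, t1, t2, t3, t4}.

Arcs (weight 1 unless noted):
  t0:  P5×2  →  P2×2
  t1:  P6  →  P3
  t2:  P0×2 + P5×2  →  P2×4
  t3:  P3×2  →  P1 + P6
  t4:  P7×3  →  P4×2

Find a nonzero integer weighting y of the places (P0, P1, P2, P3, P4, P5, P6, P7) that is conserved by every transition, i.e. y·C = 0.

Incidence matrix C (rows=places, cols=transitions):
       t0   t1   t2   t3   t4
   P0   0    0   -2    0    0
   P1   0    0    0    1    0
   P2   2    0    4    0    0
   P3   0    1    0   -2    0
   P4   0    0    0    0    2
   P5  -2    0   -2    0    0
   P6   0   -1    0    1    0
   P7   0    0    0    0   -3

Candidate y = [1, 0, 1, 0, 0, 1, 0, 0]; check y·C column-wise:
  col t0: 1·0 + 1·2 + 1·-2 = 0
  col t1: 1·0 + 1·0 + 0·1 + 1·0 + 0·-1 = 0
  col t2: 1·-2 + 1·4 + 1·-2 = 0
  col t3: 1·0 + 0·1 + 1·0 + 0·-2 + 1·0 + 0·1 = 0
  col t4: 1·0 + 1·0 + 0·2 + 1·0 + 0·-3 = 0

y = (P0:1, P1:0, P2:1, P3:0, P4:0, P5:1, P6:0, P7:0)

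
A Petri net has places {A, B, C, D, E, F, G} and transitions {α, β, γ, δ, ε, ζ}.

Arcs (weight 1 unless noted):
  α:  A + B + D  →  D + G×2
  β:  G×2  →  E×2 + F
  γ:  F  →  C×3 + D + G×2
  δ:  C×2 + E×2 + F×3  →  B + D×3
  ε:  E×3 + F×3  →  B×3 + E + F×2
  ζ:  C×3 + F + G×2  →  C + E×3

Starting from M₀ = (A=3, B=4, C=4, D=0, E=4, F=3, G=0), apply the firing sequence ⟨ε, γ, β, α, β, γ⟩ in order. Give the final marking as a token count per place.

step 1: fire ε:  (A=3, B=4, C=4, D=0, E=4, F=3, G=0) → (A=3, B=7, C=4, D=0, E=2, F=2, G=0)
step 2: fire γ:  (A=3, B=7, C=4, D=0, E=2, F=2, G=0) → (A=3, B=7, C=7, D=1, E=2, F=1, G=2)
step 3: fire β:  (A=3, B=7, C=7, D=1, E=2, F=1, G=2) → (A=3, B=7, C=7, D=1, E=4, F=2, G=0)
step 4: fire α:  (A=3, B=7, C=7, D=1, E=4, F=2, G=0) → (A=2, B=6, C=7, D=1, E=4, F=2, G=2)
step 5: fire β:  (A=2, B=6, C=7, D=1, E=4, F=2, G=2) → (A=2, B=6, C=7, D=1, E=6, F=3, G=0)
step 6: fire γ:  (A=2, B=6, C=7, D=1, E=6, F=3, G=0) → (A=2, B=6, C=10, D=2, E=6, F=2, G=2)

(A=2, B=6, C=10, D=2, E=6, F=2, G=2)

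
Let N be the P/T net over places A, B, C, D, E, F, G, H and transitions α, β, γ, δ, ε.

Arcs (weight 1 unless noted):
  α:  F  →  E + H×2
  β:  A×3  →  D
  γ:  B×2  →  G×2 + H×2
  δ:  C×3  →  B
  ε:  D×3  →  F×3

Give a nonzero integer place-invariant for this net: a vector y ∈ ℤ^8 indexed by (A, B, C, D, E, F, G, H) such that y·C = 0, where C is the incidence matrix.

Incidence matrix C (rows=places, cols=transitions):
        α    β    γ    δ    ε
    A   0   -3    0    0    0
    B   0    0   -2    1    0
    C   0    0    0   -3    0
    D   0    1    0    0   -3
    E   1    0    0    0    0
    F  -1    0    0    0    3
    G   0    0    2    0    0
    H   2    0    2    0    0

Candidate y = [1, 0, 0, 3, 3, 3, 0, 0]; check y·C column-wise:
  col α: 1·0 + 3·0 + 3·1 + 3·-1 + 0·2 = 0
  col β: 1·-3 + 3·1 + 3·0 + 3·0 = 0
  col γ: 1·0 + 0·-2 + 3·0 + 3·0 + 3·0 + 0·2 + 0·2 = 0
  col δ: 1·0 + 0·1 + 0·-3 + 3·0 + 3·0 + 3·0 = 0
  col ε: 1·0 + 3·-3 + 3·0 + 3·3 = 0

y = (A:1, B:0, C:0, D:3, E:3, F:3, G:0, H:0)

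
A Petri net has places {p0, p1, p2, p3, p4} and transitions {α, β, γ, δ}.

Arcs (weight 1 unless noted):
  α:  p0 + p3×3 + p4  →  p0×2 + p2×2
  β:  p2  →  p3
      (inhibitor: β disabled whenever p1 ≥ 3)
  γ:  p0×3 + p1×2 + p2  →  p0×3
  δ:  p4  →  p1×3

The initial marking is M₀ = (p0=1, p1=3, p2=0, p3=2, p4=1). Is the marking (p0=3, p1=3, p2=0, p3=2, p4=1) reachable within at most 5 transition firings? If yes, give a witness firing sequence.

NO — not reachable within 5 firings

depth 0: 1 marking
depth 1: 2 markings reached so far
depth 2: 2 markings reached so far
(frontier empty at depth 2; search complete)
target is not among the 2 markings reachable within 5 steps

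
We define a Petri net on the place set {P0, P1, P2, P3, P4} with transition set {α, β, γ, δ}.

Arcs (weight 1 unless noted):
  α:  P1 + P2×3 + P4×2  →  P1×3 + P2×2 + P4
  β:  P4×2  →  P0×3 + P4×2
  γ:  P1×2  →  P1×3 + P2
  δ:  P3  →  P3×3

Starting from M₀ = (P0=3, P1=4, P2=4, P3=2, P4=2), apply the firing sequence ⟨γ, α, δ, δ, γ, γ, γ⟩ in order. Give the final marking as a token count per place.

(P0=3, P1=10, P2=7, P3=6, P4=1)

step 1: fire γ:  (P0=3, P1=4, P2=4, P3=2, P4=2) → (P0=3, P1=5, P2=5, P3=2, P4=2)
step 2: fire α:  (P0=3, P1=5, P2=5, P3=2, P4=2) → (P0=3, P1=7, P2=4, P3=2, P4=1)
step 3: fire δ:  (P0=3, P1=7, P2=4, P3=2, P4=1) → (P0=3, P1=7, P2=4, P3=4, P4=1)
step 4: fire δ:  (P0=3, P1=7, P2=4, P3=4, P4=1) → (P0=3, P1=7, P2=4, P3=6, P4=1)
step 5: fire γ:  (P0=3, P1=7, P2=4, P3=6, P4=1) → (P0=3, P1=8, P2=5, P3=6, P4=1)
step 6: fire γ:  (P0=3, P1=8, P2=5, P3=6, P4=1) → (P0=3, P1=9, P2=6, P3=6, P4=1)
step 7: fire γ:  (P0=3, P1=9, P2=6, P3=6, P4=1) → (P0=3, P1=10, P2=7, P3=6, P4=1)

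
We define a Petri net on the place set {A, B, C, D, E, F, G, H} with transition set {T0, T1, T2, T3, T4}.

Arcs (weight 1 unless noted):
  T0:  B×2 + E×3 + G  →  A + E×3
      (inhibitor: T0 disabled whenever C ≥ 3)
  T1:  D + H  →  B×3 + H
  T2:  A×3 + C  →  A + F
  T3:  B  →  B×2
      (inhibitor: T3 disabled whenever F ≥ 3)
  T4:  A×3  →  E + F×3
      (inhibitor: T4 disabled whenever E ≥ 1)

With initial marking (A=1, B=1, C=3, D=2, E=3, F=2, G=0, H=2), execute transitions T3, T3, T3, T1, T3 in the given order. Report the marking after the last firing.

(A=1, B=8, C=3, D=1, E=3, F=2, G=0, H=2)

step 1: fire T3:  (A=1, B=1, C=3, D=2, E=3, F=2, G=0, H=2) → (A=1, B=2, C=3, D=2, E=3, F=2, G=0, H=2)
step 2: fire T3:  (A=1, B=2, C=3, D=2, E=3, F=2, G=0, H=2) → (A=1, B=3, C=3, D=2, E=3, F=2, G=0, H=2)
step 3: fire T3:  (A=1, B=3, C=3, D=2, E=3, F=2, G=0, H=2) → (A=1, B=4, C=3, D=2, E=3, F=2, G=0, H=2)
step 4: fire T1:  (A=1, B=4, C=3, D=2, E=3, F=2, G=0, H=2) → (A=1, B=7, C=3, D=1, E=3, F=2, G=0, H=2)
step 5: fire T3:  (A=1, B=7, C=3, D=1, E=3, F=2, G=0, H=2) → (A=1, B=8, C=3, D=1, E=3, F=2, G=0, H=2)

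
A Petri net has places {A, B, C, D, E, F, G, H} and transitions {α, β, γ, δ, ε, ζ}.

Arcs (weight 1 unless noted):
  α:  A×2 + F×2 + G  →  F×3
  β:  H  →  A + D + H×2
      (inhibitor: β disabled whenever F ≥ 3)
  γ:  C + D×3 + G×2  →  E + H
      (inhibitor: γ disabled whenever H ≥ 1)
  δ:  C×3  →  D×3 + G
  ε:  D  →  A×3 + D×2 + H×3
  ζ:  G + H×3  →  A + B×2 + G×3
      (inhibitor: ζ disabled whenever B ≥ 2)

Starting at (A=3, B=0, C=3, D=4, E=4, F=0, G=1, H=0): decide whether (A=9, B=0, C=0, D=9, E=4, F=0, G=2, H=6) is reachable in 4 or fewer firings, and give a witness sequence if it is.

YES — reachable via ⟨δ, ε, ε⟩ (3 firings)

step 1: fire δ:  (A=3, B=0, C=3, D=4, E=4, F=0, G=1, H=0) → (A=3, B=0, C=0, D=7, E=4, F=0, G=2, H=0)
step 2: fire ε:  (A=3, B=0, C=0, D=7, E=4, F=0, G=2, H=0) → (A=6, B=0, C=0, D=8, E=4, F=0, G=2, H=3)
step 3: fire ε:  (A=6, B=0, C=0, D=8, E=4, F=0, G=2, H=3) → (A=9, B=0, C=0, D=9, E=4, F=0, G=2, H=6)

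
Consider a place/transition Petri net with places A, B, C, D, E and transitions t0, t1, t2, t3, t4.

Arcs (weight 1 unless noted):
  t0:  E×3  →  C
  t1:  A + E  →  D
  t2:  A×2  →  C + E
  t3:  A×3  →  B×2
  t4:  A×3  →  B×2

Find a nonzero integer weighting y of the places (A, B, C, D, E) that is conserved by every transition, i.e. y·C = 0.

Incidence matrix C (rows=places, cols=transitions):
       t0   t1   t2   t3   t4
    A   0   -1   -2   -3   -3
    B   0    0    0    2    2
    C   1    0    1    0    0
    D   0    1    0    0    0
    E  -3   -1    1    0    0

Candidate y = [2, 3, 3, 3, 1]; check y·C column-wise:
  col t0: 2·0 + 3·0 + 3·1 + 3·0 + 1·-3 = 0
  col t1: 2·-1 + 3·0 + 3·0 + 3·1 + 1·-1 = 0
  col t2: 2·-2 + 3·0 + 3·1 + 3·0 + 1·1 = 0
  col t3: 2·-3 + 3·2 + 3·0 + 3·0 + 1·0 = 0
  col t4: 2·-3 + 3·2 + 3·0 + 3·0 + 1·0 = 0

y = (A:2, B:3, C:3, D:3, E:1)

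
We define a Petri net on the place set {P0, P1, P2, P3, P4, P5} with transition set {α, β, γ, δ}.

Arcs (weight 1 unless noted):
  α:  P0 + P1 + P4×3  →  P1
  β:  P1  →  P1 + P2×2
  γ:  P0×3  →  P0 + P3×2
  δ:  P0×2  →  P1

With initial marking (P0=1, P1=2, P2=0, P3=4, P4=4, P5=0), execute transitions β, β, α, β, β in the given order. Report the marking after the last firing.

(P0=0, P1=2, P2=8, P3=4, P4=1, P5=0)

step 1: fire β:  (P0=1, P1=2, P2=0, P3=4, P4=4, P5=0) → (P0=1, P1=2, P2=2, P3=4, P4=4, P5=0)
step 2: fire β:  (P0=1, P1=2, P2=2, P3=4, P4=4, P5=0) → (P0=1, P1=2, P2=4, P3=4, P4=4, P5=0)
step 3: fire α:  (P0=1, P1=2, P2=4, P3=4, P4=4, P5=0) → (P0=0, P1=2, P2=4, P3=4, P4=1, P5=0)
step 4: fire β:  (P0=0, P1=2, P2=4, P3=4, P4=1, P5=0) → (P0=0, P1=2, P2=6, P3=4, P4=1, P5=0)
step 5: fire β:  (P0=0, P1=2, P2=6, P3=4, P4=1, P5=0) → (P0=0, P1=2, P2=8, P3=4, P4=1, P5=0)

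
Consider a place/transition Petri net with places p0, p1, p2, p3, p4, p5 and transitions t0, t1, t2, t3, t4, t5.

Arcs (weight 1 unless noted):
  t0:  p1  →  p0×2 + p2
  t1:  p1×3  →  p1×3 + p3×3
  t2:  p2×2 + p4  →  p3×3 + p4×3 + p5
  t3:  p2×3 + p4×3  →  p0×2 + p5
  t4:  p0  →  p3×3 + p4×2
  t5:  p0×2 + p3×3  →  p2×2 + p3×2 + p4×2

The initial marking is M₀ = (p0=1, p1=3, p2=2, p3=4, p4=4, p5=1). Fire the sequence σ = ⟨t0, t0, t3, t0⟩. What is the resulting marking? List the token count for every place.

step 1: fire t0:  (p0=1, p1=3, p2=2, p3=4, p4=4, p5=1) → (p0=3, p1=2, p2=3, p3=4, p4=4, p5=1)
step 2: fire t0:  (p0=3, p1=2, p2=3, p3=4, p4=4, p5=1) → (p0=5, p1=1, p2=4, p3=4, p4=4, p5=1)
step 3: fire t3:  (p0=5, p1=1, p2=4, p3=4, p4=4, p5=1) → (p0=7, p1=1, p2=1, p3=4, p4=1, p5=2)
step 4: fire t0:  (p0=7, p1=1, p2=1, p3=4, p4=1, p5=2) → (p0=9, p1=0, p2=2, p3=4, p4=1, p5=2)

(p0=9, p1=0, p2=2, p3=4, p4=1, p5=2)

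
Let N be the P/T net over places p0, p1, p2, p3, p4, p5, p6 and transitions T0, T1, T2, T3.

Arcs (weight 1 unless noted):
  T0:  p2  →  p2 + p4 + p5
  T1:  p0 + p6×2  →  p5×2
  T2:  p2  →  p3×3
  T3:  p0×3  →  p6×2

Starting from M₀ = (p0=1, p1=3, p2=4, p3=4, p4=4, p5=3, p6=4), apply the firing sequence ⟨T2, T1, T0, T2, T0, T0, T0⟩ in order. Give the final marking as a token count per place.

step 1: fire T2:  (p0=1, p1=3, p2=4, p3=4, p4=4, p5=3, p6=4) → (p0=1, p1=3, p2=3, p3=7, p4=4, p5=3, p6=4)
step 2: fire T1:  (p0=1, p1=3, p2=3, p3=7, p4=4, p5=3, p6=4) → (p0=0, p1=3, p2=3, p3=7, p4=4, p5=5, p6=2)
step 3: fire T0:  (p0=0, p1=3, p2=3, p3=7, p4=4, p5=5, p6=2) → (p0=0, p1=3, p2=3, p3=7, p4=5, p5=6, p6=2)
step 4: fire T2:  (p0=0, p1=3, p2=3, p3=7, p4=5, p5=6, p6=2) → (p0=0, p1=3, p2=2, p3=10, p4=5, p5=6, p6=2)
step 5: fire T0:  (p0=0, p1=3, p2=2, p3=10, p4=5, p5=6, p6=2) → (p0=0, p1=3, p2=2, p3=10, p4=6, p5=7, p6=2)
step 6: fire T0:  (p0=0, p1=3, p2=2, p3=10, p4=6, p5=7, p6=2) → (p0=0, p1=3, p2=2, p3=10, p4=7, p5=8, p6=2)
step 7: fire T0:  (p0=0, p1=3, p2=2, p3=10, p4=7, p5=8, p6=2) → (p0=0, p1=3, p2=2, p3=10, p4=8, p5=9, p6=2)

(p0=0, p1=3, p2=2, p3=10, p4=8, p5=9, p6=2)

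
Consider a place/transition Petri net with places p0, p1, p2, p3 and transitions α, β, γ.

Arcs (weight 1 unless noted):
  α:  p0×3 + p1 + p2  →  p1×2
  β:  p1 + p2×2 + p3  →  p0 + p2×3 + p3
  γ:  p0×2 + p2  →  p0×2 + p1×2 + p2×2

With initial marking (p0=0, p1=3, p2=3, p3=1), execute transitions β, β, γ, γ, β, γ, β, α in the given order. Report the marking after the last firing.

(p0=1, p1=6, p2=9, p3=1)

step 1: fire β:  (p0=0, p1=3, p2=3, p3=1) → (p0=1, p1=2, p2=4, p3=1)
step 2: fire β:  (p0=1, p1=2, p2=4, p3=1) → (p0=2, p1=1, p2=5, p3=1)
step 3: fire γ:  (p0=2, p1=1, p2=5, p3=1) → (p0=2, p1=3, p2=6, p3=1)
step 4: fire γ:  (p0=2, p1=3, p2=6, p3=1) → (p0=2, p1=5, p2=7, p3=1)
step 5: fire β:  (p0=2, p1=5, p2=7, p3=1) → (p0=3, p1=4, p2=8, p3=1)
step 6: fire γ:  (p0=3, p1=4, p2=8, p3=1) → (p0=3, p1=6, p2=9, p3=1)
step 7: fire β:  (p0=3, p1=6, p2=9, p3=1) → (p0=4, p1=5, p2=10, p3=1)
step 8: fire α:  (p0=4, p1=5, p2=10, p3=1) → (p0=1, p1=6, p2=9, p3=1)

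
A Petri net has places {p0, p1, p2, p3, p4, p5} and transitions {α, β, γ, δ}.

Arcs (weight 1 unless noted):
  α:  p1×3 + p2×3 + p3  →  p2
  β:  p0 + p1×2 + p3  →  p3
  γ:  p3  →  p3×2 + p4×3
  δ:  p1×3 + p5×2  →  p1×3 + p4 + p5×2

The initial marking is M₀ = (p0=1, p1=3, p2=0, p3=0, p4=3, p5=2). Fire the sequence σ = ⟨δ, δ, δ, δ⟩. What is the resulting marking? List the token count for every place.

(p0=1, p1=3, p2=0, p3=0, p4=7, p5=2)

step 1: fire δ:  (p0=1, p1=3, p2=0, p3=0, p4=3, p5=2) → (p0=1, p1=3, p2=0, p3=0, p4=4, p5=2)
step 2: fire δ:  (p0=1, p1=3, p2=0, p3=0, p4=4, p5=2) → (p0=1, p1=3, p2=0, p3=0, p4=5, p5=2)
step 3: fire δ:  (p0=1, p1=3, p2=0, p3=0, p4=5, p5=2) → (p0=1, p1=3, p2=0, p3=0, p4=6, p5=2)
step 4: fire δ:  (p0=1, p1=3, p2=0, p3=0, p4=6, p5=2) → (p0=1, p1=3, p2=0, p3=0, p4=7, p5=2)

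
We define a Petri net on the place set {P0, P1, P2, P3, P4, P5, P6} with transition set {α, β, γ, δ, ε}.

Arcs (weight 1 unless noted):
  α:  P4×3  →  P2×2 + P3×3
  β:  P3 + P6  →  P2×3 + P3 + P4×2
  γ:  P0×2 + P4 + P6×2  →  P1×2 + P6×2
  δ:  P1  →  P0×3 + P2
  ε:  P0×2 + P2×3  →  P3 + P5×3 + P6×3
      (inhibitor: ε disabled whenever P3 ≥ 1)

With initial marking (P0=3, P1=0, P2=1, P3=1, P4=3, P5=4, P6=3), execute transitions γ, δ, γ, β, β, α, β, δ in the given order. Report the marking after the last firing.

step 1: fire γ:  (P0=3, P1=0, P2=1, P3=1, P4=3, P5=4, P6=3) → (P0=1, P1=2, P2=1, P3=1, P4=2, P5=4, P6=3)
step 2: fire δ:  (P0=1, P1=2, P2=1, P3=1, P4=2, P5=4, P6=3) → (P0=4, P1=1, P2=2, P3=1, P4=2, P5=4, P6=3)
step 3: fire γ:  (P0=4, P1=1, P2=2, P3=1, P4=2, P5=4, P6=3) → (P0=2, P1=3, P2=2, P3=1, P4=1, P5=4, P6=3)
step 4: fire β:  (P0=2, P1=3, P2=2, P3=1, P4=1, P5=4, P6=3) → (P0=2, P1=3, P2=5, P3=1, P4=3, P5=4, P6=2)
step 5: fire β:  (P0=2, P1=3, P2=5, P3=1, P4=3, P5=4, P6=2) → (P0=2, P1=3, P2=8, P3=1, P4=5, P5=4, P6=1)
step 6: fire α:  (P0=2, P1=3, P2=8, P3=1, P4=5, P5=4, P6=1) → (P0=2, P1=3, P2=10, P3=4, P4=2, P5=4, P6=1)
step 7: fire β:  (P0=2, P1=3, P2=10, P3=4, P4=2, P5=4, P6=1) → (P0=2, P1=3, P2=13, P3=4, P4=4, P5=4, P6=0)
step 8: fire δ:  (P0=2, P1=3, P2=13, P3=4, P4=4, P5=4, P6=0) → (P0=5, P1=2, P2=14, P3=4, P4=4, P5=4, P6=0)

(P0=5, P1=2, P2=14, P3=4, P4=4, P5=4, P6=0)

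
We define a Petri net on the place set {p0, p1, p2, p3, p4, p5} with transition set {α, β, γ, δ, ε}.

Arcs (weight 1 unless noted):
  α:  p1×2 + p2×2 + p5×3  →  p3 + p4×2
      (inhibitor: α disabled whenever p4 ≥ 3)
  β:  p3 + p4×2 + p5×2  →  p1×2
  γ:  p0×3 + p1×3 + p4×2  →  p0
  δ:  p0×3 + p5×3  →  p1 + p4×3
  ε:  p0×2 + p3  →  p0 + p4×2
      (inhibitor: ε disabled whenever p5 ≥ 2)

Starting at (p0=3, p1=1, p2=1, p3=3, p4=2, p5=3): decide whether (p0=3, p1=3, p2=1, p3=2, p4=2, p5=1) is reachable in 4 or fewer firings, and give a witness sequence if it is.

depth 0: 1 marking
depth 1: 3 markings reached so far
depth 2: 4 markings reached so far
depth 3: 5 markings reached so far
depth 4: 5 markings reached so far
(frontier empty at depth 4; search complete)
target is not among the 5 markings reachable within 4 steps

NO — not reachable within 4 firings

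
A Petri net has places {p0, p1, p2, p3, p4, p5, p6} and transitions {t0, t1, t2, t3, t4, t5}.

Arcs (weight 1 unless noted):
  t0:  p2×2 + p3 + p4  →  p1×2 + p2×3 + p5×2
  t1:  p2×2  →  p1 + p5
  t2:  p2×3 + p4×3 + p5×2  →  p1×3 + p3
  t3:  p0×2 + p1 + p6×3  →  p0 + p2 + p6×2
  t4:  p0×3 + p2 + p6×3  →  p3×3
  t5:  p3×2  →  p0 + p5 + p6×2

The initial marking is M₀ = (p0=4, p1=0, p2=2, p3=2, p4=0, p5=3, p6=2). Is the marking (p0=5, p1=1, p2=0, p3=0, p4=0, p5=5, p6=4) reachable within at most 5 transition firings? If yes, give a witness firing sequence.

YES — reachable via ⟨t1, t5⟩ (2 firings)

step 1: fire t1:  (p0=4, p1=0, p2=2, p3=2, p4=0, p5=3, p6=2) → (p0=4, p1=1, p2=0, p3=2, p4=0, p5=4, p6=2)
step 2: fire t5:  (p0=4, p1=1, p2=0, p3=2, p4=0, p5=4, p6=2) → (p0=5, p1=1, p2=0, p3=0, p4=0, p5=5, p6=4)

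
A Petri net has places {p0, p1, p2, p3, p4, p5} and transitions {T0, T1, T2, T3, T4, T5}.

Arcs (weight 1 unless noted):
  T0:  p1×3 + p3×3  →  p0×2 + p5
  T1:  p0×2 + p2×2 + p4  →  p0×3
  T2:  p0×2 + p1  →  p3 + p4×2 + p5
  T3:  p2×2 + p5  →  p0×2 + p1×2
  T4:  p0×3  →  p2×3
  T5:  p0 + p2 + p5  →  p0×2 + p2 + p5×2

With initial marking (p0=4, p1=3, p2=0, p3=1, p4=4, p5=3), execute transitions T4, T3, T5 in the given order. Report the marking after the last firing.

step 1: fire T4:  (p0=4, p1=3, p2=0, p3=1, p4=4, p5=3) → (p0=1, p1=3, p2=3, p3=1, p4=4, p5=3)
step 2: fire T3:  (p0=1, p1=3, p2=3, p3=1, p4=4, p5=3) → (p0=3, p1=5, p2=1, p3=1, p4=4, p5=2)
step 3: fire T5:  (p0=3, p1=5, p2=1, p3=1, p4=4, p5=2) → (p0=4, p1=5, p2=1, p3=1, p4=4, p5=3)

(p0=4, p1=5, p2=1, p3=1, p4=4, p5=3)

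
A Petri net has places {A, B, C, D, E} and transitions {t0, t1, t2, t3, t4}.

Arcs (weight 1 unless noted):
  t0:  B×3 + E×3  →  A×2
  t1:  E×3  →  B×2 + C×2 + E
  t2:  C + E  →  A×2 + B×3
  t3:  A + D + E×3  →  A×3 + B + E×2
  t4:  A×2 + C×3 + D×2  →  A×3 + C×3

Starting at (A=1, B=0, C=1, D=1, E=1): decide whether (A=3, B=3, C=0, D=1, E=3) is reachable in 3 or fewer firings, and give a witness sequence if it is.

NO — not reachable within 3 firings

depth 0: 1 marking
depth 1: 2 markings reached so far
depth 2: 2 markings reached so far
(frontier empty at depth 2; search complete)
target is not among the 2 markings reachable within 3 steps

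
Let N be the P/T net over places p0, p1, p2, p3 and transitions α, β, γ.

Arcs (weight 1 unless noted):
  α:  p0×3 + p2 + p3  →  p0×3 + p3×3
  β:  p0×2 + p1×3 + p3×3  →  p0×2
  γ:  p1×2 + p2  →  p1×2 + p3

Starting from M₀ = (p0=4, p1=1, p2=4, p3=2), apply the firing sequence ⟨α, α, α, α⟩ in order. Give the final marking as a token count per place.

step 1: fire α:  (p0=4, p1=1, p2=4, p3=2) → (p0=4, p1=1, p2=3, p3=4)
step 2: fire α:  (p0=4, p1=1, p2=3, p3=4) → (p0=4, p1=1, p2=2, p3=6)
step 3: fire α:  (p0=4, p1=1, p2=2, p3=6) → (p0=4, p1=1, p2=1, p3=8)
step 4: fire α:  (p0=4, p1=1, p2=1, p3=8) → (p0=4, p1=1, p2=0, p3=10)

(p0=4, p1=1, p2=0, p3=10)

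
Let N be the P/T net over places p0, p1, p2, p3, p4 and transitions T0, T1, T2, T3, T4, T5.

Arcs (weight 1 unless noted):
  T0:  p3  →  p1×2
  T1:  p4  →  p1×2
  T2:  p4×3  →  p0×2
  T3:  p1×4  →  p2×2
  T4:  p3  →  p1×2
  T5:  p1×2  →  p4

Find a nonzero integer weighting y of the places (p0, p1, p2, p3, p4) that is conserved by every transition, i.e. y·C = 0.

y = (p0:3, p1:1, p2:2, p3:2, p4:2)

Incidence matrix C (rows=places, cols=transitions):
       T0   T1   T2   T3   T4   T5
   p0   0    0    2    0    0    0
   p1   2    2    0   -4    2   -2
   p2   0    0    0    2    0    0
   p3  -1    0    0    0   -1    0
   p4   0   -1   -3    0    0    1

Candidate y = [3, 1, 2, 2, 2]; check y·C column-wise:
  col T0: 3·0 + 1·2 + 2·0 + 2·-1 + 2·0 = 0
  col T1: 3·0 + 1·2 + 2·0 + 2·0 + 2·-1 = 0
  col T2: 3·2 + 1·0 + 2·0 + 2·0 + 2·-3 = 0
  col T3: 3·0 + 1·-4 + 2·2 + 2·0 + 2·0 = 0
  col T4: 3·0 + 1·2 + 2·0 + 2·-1 + 2·0 = 0
  col T5: 3·0 + 1·-2 + 2·0 + 2·0 + 2·1 = 0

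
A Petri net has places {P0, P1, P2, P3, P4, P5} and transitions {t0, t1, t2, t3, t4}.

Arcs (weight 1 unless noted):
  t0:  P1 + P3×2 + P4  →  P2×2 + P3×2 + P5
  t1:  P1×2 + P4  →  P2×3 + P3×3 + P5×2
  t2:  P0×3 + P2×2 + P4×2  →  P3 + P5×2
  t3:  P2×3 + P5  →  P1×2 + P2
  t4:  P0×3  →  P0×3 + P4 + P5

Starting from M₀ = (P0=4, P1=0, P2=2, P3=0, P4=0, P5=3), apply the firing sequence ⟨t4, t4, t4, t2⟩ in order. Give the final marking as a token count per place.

step 1: fire t4:  (P0=4, P1=0, P2=2, P3=0, P4=0, P5=3) → (P0=4, P1=0, P2=2, P3=0, P4=1, P5=4)
step 2: fire t4:  (P0=4, P1=0, P2=2, P3=0, P4=1, P5=4) → (P0=4, P1=0, P2=2, P3=0, P4=2, P5=5)
step 3: fire t4:  (P0=4, P1=0, P2=2, P3=0, P4=2, P5=5) → (P0=4, P1=0, P2=2, P3=0, P4=3, P5=6)
step 4: fire t2:  (P0=4, P1=0, P2=2, P3=0, P4=3, P5=6) → (P0=1, P1=0, P2=0, P3=1, P4=1, P5=8)

(P0=1, P1=0, P2=0, P3=1, P4=1, P5=8)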